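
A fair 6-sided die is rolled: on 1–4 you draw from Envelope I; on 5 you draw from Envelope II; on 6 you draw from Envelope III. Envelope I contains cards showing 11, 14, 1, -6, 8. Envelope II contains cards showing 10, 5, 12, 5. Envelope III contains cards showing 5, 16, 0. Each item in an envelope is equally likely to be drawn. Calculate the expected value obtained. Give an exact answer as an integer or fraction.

187/30

E[X | Envelope I] = (11 + 14 + 1 − 6 + 8)/5 = 28/5
E[X | Envelope II] = (10 + 5 + 12 + 5)/4 = 8
E[X | Envelope III] = (5 + 16 + 0)/3 = 7
E[X] = (2/3)·28/5 + (1/6)·8 + (1/6)·7 = 187/30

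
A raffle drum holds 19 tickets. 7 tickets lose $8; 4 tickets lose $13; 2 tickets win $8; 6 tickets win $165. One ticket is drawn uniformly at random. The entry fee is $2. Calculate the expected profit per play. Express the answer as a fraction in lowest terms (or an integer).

E[payout] = (7/19)·(-8) + (4/19)·(-13) + (2/19)·8 + (6/19)·165 = 898/19
Expected profit = 898/19 − 2 = 860/19

860/19 dollars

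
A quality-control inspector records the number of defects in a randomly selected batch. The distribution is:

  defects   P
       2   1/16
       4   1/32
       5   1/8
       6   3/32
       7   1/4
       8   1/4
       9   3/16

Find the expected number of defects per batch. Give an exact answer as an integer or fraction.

55/8

E[X] = (1/16)·2 + (1/32)·4 + (1/8)·5 + (3/32)·6 + (1/4)·7 + (1/4)·8 + (3/16)·9
     = 55/8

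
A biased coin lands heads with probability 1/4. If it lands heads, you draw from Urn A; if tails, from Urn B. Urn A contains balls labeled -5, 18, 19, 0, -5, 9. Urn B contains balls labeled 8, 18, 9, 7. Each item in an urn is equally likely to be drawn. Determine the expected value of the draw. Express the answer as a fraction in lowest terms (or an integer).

E[X | Urn A] = (-5 + 18 + 19 + 0 − 5 + 9)/6 = 6
E[X | Urn B] = (8 + 18 + 9 + 7)/4 = 21/2
E[X] = (1/4)·6 + (3/4)·21/2 = 75/8

75/8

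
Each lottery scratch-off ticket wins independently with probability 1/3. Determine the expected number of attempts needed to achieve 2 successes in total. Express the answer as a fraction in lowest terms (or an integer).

6

By linearity (sum of 2 independent geometric waits), E[trials] = 2/p = 2/(1/3) = 6.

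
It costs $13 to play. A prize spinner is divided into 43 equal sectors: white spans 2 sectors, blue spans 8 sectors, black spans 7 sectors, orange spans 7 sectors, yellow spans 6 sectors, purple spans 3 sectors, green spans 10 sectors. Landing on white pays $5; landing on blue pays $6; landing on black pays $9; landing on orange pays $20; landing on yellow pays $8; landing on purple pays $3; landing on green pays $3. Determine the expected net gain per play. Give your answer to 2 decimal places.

-$4.91

E[payout] = (2/43)·5 + (8/43)·6 + (7/43)·9 + (7/43)·20 + (6/43)·8 + (3/43)·3 + (10/43)·3 = 348/43
Expected profit = 348/43 − 13 = -211/43 ≈ -$4.91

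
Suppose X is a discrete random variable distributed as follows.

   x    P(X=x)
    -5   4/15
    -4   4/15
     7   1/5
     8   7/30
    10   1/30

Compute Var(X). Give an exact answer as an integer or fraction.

E[X] = (4/15)·(-5) + (4/15)·(-4) + (1/5)·7 + (7/30)·8 + (1/30)·10 = 6/5
E[X²] = (4/15)·25 + (4/15)·16 + (1/5)·49 + (7/30)·64 + (1/30)·100 = 39
Var(X) = 39 − (6/5)² = 939/25

939/25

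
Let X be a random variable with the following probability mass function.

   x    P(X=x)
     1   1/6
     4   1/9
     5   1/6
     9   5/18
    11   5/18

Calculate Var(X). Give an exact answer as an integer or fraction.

119/9

E[X] = (1/6)·1 + (1/9)·4 + (1/6)·5 + (5/18)·9 + (5/18)·11 = 7
E[X²] = (1/6)·1 + (1/9)·16 + (1/6)·25 + (5/18)·81 + (5/18)·121 = 560/9
Var(X) = 560/9 − (7)² = 119/9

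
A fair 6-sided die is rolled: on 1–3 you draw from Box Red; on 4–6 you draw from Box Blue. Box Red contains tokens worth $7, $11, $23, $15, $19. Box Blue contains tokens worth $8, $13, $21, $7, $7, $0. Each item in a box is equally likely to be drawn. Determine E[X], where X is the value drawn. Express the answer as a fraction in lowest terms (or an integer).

73/6 dollars

E[X | Box Red] = (7 + 11 + 23 + 15 + 19)/5 = 15
E[X | Box Blue] = (8 + 13 + 21 + 7 + 7 + 0)/6 = 28/3
E[X] = (1/2)·15 + (1/2)·28/3 = 73/6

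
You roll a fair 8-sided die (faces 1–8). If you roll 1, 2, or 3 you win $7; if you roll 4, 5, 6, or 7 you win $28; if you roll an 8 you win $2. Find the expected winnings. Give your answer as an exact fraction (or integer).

E[payout] = (1/8)·2 + (3/8)·7 + (1/2)·28 = 135/8

135/8 dollars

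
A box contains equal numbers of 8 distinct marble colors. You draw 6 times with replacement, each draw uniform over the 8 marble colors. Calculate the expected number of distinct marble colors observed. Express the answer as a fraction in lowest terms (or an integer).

144495/32768

Let Xⱼ=1 if type j appears at least once. P(Xⱼ=1) = 1 − ((8−1)/8)^6 = 144495/262144.
E[#distinct] = 8·144495/262144 = 144495/32768.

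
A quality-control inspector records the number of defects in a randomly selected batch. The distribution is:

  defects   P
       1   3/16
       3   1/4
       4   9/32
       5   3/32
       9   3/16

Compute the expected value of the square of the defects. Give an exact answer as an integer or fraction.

E[X²] = (3/16)·1 + (1/4)·9 + (9/32)·16 + (3/32)·25 + (3/16)·81
     = 783/32

783/32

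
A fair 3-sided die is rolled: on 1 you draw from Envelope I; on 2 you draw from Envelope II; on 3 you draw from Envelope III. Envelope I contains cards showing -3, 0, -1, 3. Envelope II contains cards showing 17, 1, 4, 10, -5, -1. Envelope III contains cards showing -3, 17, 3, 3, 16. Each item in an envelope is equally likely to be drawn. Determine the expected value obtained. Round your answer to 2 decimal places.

E[X | Envelope I] = (-3 + 0 − 1 + 3)/4 = -1/4
E[X | Envelope II] = (17 + 1 + 4 + 10 − 5 − 1)/6 = 13/3
E[X | Envelope III] = (-3 + 17 + 3 + 3 + 16)/5 = 36/5
E[X] = (1/3)·(-1/4) + (1/3)·13/3 + (1/3)·36/5 = 677/180 ≈ 3.76

3.76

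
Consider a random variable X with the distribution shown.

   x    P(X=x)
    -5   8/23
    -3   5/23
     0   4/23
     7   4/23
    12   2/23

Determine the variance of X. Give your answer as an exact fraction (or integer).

16758/529

E[X] = (8/23)·(-5) + (5/23)·(-3) + (4/23)·0 + (4/23)·7 + (2/23)·12 = -3/23
E[X²] = (8/23)·25 + (5/23)·9 + (4/23)·0 + (4/23)·49 + (2/23)·144 = 729/23
Var(X) = 729/23 − (-3/23)² = 16758/529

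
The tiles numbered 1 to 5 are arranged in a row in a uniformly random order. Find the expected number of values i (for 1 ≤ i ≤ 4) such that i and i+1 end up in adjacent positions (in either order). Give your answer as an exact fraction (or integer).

For each i ∈ {1,…,4}, let Xᵢ = 1 if i and i+1 are adjacent. P(Xᵢ=1) = 2·(5−1)!/5! = 2/5.
By linearity, E[ΣXᵢ] = (4)·(2/5) = 8/5.

8/5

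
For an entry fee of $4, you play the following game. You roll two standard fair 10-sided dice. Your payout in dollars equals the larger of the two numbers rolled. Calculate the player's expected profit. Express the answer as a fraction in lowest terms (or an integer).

Distribution of the larger of the two numbers rolled: 1 w.p. 1/100, 2 w.p. 3/100, 3 w.p. 1/20, 4 w.p. 7/100, 5 w.p. 9/100, 6 w.p. 11/100, …
E[payout] = (1/100)·1 + (3/100)·2 + (1/20)·3 + (7/100)·4 + (9/100)·5 + (11/100)·6 + (13/100)·7 + (3/20)·8 + (17/100)·9 + (19/100)·10 = 143/20
Expected profit = 143/20 − 4 = 63/20

63/20 dollars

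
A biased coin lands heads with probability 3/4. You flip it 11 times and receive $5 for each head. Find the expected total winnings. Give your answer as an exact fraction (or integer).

165/4 dollars

E[#heads] = 11·3/4 = 33/4 (linearity over flips).
E[winnings] = 5·33/4 = 165/4.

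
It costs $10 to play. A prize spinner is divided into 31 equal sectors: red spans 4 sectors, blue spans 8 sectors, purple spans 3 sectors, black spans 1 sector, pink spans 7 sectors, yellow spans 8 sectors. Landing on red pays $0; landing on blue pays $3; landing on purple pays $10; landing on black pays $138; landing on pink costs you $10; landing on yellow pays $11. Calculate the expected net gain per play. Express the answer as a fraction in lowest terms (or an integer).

E[payout] = (4/31)·0 + (8/31)·3 + (3/31)·10 + (1/31)·138 + (7/31)·(-10) + (8/31)·11 = 210/31
Expected profit = 210/31 − 10 = -100/31

-100/31 dollars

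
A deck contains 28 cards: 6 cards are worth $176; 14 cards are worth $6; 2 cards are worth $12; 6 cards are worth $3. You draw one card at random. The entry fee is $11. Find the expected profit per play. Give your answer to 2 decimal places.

E[payout] = (6/28)·176 + (14/28)·6 + (2/28)·12 + (6/28)·3 = 591/14
Expected profit = 591/14 − 11 = 437/14 ≈ $31.21

$31.21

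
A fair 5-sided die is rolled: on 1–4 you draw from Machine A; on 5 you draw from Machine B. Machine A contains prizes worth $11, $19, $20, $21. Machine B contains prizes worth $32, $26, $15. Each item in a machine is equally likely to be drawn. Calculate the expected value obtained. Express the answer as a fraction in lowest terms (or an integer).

E[X | Machine A] = (11 + 19 + 20 + 21)/4 = 71/4
E[X | Machine B] = (32 + 26 + 15)/3 = 73/3
E[X] = (4/5)·71/4 + (1/5)·73/3 = 286/15

286/15 dollars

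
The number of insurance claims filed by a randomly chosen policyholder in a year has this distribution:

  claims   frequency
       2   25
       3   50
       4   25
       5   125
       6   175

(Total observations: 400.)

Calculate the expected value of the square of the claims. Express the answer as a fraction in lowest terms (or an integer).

Total = 400, so P(claims=2) = 25/400, etc.
E[X²] = (1/16)·4 + (1/8)·9 + (1/16)·16 + (5/16)·25 + (7/16)·36
     = 415/16

415/16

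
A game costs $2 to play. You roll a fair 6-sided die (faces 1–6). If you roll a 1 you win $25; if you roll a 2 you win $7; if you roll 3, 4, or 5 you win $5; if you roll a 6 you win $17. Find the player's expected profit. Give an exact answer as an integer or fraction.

E[payout] = (1/2)·5 + (1/6)·7 + (1/6)·17 + (1/6)·25 = 32/3
Expected profit = 32/3 − 2 = 26/3

26/3 dollars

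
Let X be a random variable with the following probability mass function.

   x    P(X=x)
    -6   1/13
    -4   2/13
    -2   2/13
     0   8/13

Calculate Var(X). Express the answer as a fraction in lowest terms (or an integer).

664/169

E[X] = (1/13)·(-6) + (2/13)·(-4) + (2/13)·(-2) + (8/13)·0 = -18/13
E[X²] = (1/13)·36 + (2/13)·16 + (2/13)·4 + (8/13)·0 = 76/13
Var(X) = 76/13 − (-18/13)² = 664/169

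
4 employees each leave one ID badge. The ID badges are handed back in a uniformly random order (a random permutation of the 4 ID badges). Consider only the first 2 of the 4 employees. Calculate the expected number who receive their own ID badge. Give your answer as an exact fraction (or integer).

Let Xᵢ = 1 if person i gets their own ID badge. For each i, P(Xᵢ=1) = 1/4.
By linearity of expectation, E[X₁+…+X_2] = 2·(1/4) = 1/2.

1/2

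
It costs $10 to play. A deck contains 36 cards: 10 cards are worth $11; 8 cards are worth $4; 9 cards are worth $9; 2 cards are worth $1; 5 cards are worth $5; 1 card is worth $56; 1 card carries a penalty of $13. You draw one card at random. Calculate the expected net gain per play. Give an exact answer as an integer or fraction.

E[payout] = (10/36)·11 + (8/36)·4 + (9/36)·9 + (2/36)·1 + (5/36)·5 + (1/36)·56 + (1/36)·(-13) = 293/36
Expected profit = 293/36 − 10 = -67/36

-67/36 dollars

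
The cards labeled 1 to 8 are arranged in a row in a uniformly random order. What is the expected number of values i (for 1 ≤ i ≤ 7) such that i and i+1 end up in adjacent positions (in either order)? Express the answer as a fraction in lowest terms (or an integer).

7/4

For each i ∈ {1,…,7}, let Xᵢ = 1 if i and i+1 are adjacent. P(Xᵢ=1) = 2·(8−1)!/8! = 2/8.
By linearity, E[ΣXᵢ] = (7)·(2/8) = 7/4.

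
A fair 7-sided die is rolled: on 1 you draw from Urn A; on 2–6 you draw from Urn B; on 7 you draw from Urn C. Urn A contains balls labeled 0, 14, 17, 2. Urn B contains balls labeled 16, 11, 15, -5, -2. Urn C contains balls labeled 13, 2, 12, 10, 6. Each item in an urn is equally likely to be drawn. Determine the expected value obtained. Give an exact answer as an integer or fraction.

E[X | Urn A] = (0 + 14 + 17 + 2)/4 = 33/4
E[X | Urn B] = (16 + 11 + 15 − 5 − 2)/5 = 7
E[X | Urn C] = (13 + 2 + 12 + 10 + 6)/5 = 43/5
E[X] = (1/7)·33/4 + (5/7)·7 + (1/7)·43/5 = 1037/140

1037/140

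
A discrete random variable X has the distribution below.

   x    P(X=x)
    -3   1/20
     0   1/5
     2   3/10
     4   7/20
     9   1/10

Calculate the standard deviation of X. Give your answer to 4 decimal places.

2.7906

E[X] = 11/4, E[X²] = 307/20
Var(X) = E[X²] − (E[X])² = 307/20 − 121/16 = 623/80
SD(X) = √(623/80) ≈ 2.7906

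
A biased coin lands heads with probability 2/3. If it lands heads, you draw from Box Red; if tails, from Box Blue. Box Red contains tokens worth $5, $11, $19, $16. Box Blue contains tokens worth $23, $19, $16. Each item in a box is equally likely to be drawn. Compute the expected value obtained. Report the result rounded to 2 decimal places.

E[X | Box Red] = (5 + 11 + 19 + 16)/4 = 51/4
E[X | Box Blue] = (23 + 19 + 16)/3 = 58/3
E[X] = (2/3)·51/4 + (1/3)·58/3 = 269/18 ≈ 14.94

$14.94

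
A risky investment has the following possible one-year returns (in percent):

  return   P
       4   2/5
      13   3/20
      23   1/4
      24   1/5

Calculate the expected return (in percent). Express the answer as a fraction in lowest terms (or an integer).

E[X] = (2/5)·4 + (3/20)·13 + (1/4)·23 + (1/5)·24
     = 141/10

141/10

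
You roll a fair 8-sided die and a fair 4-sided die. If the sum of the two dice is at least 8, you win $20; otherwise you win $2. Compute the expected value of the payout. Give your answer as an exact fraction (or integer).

79/8 dollars

E[payout] = (9/16)·2 + (7/16)·20 = 79/8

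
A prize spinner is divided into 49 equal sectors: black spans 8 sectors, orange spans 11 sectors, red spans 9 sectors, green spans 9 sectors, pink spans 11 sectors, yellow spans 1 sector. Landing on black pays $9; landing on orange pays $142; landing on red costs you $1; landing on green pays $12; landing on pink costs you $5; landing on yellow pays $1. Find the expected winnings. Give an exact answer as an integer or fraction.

E[payout] = (8/49)·9 + (11/49)·142 + (9/49)·(-1) + (9/49)·12 + (11/49)·(-5) + (1/49)·1 = 1679/49

1679/49 dollars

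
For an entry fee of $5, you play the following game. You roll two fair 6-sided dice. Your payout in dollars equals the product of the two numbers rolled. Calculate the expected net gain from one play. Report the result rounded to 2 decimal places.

$7.25

Distribution of the product of the two numbers rolled: 1 w.p. 1/36, 2 w.p. 1/18, 3 w.p. 1/18, 4 w.p. 1/12, 5 w.p. 1/18, 6 w.p. 1/9, …
E[payout] = (1/36)·1 + (1/18)·2 + (1/18)·3 + (1/12)·4 + (1/18)·5 + (1/9)·6 + (1/18)·8 + (1/36)·9 + (1/18)·10 + (1/9)·12 + (1/18)·15 + (1/36)·16 + (1/18)·18 + (1/18)·20 + (1/18)·24 + (1/36)·25 + (1/18)·30 + (1/36)·36 = 49/4
Expected profit = 49/4 − 5 = 29/4 ≈ $7.25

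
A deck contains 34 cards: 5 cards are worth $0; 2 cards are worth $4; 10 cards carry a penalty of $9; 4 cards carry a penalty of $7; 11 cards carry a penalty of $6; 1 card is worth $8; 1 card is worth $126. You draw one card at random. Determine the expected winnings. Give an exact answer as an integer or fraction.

E[payout] = (5/34)·0 + (2/34)·4 + (10/34)·(-9) + (4/34)·(-7) + (11/34)·(-6) + (1/34)·8 + (1/34)·126 = -21/17

-21/17 dollars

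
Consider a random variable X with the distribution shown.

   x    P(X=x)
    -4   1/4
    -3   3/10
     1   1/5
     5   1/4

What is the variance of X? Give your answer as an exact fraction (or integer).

5179/400

E[X] = (1/4)·(-4) + (3/10)·(-3) + (1/5)·1 + (1/4)·5 = -9/20
E[X²] = (1/4)·16 + (3/10)·9 + (1/5)·1 + (1/4)·25 = 263/20
Var(X) = 263/20 − (-9/20)² = 5179/400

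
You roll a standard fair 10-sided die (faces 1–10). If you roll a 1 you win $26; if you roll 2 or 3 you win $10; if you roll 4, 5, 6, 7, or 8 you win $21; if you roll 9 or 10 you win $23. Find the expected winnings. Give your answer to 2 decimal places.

E[payout] = (1/5)·10 + (1/2)·21 + (1/5)·23 + (1/10)·26 = 197/10
≈ $19.70

$19.70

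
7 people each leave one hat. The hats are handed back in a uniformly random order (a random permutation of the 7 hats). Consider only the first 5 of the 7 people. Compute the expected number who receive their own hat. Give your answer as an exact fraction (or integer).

5/7

Let Xᵢ = 1 if person i gets their own hat. For each i, P(Xᵢ=1) = 1/7.
By linearity of expectation, E[X₁+…+X_5] = 5·(1/7) = 5/7.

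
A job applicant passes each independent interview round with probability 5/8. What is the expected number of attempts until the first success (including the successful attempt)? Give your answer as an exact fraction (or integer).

8/5

For a geometric distribution, E[trials] = 1/p = 1/(5/8) = 8/5.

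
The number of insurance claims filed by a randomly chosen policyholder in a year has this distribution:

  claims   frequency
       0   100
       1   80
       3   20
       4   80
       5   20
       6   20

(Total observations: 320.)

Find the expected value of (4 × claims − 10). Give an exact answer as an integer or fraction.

Total = 320, so P(claims=0) = 100/320, etc.
E[4x-10] = (5/16)·(-10) + (1/4)·(-6) + (1/16)·2 + (1/4)·6 + (1/16)·10 + (1/16)·14
     = -3/2

-3/2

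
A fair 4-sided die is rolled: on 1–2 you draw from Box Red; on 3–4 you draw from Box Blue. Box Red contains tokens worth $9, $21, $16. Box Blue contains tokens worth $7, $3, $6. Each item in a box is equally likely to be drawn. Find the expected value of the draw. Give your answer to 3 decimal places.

$10.333

E[X | Box Red] = (9 + 21 + 16)/3 = 46/3
E[X | Box Blue] = (7 + 3 + 6)/3 = 16/3
E[X] = (1/2)·46/3 + (1/2)·16/3 = 31/3 ≈ 10.333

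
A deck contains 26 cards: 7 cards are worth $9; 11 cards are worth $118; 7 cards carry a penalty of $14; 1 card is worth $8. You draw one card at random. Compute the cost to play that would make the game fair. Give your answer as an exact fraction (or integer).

E[payout] = (7/26)·9 + (11/26)·118 + (7/26)·(-14) + (1/26)·8 = 1271/26
Fair fee = E[payout] = 1271/26

1271/26 dollars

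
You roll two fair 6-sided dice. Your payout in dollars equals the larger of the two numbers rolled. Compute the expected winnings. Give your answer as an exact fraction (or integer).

Distribution of the larger of the two numbers rolled: 1 w.p. 1/36, 2 w.p. 1/12, 3 w.p. 5/36, 4 w.p. 7/36, 5 w.p. 1/4, 6 w.p. 11/36
E[payout] = (1/36)·1 + (1/12)·2 + (5/36)·3 + (7/36)·4 + (1/4)·5 + (11/36)·6 = 161/36

161/36 dollars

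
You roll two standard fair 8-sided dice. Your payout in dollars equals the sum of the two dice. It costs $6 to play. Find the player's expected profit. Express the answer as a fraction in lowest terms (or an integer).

Distribution of the sum of the two dice: 2 w.p. 1/64, 3 w.p. 1/32, 4 w.p. 3/64, 5 w.p. 1/16, 6 w.p. 5/64, 7 w.p. 3/32, …
E[payout] = (1/64)·2 + (1/32)·3 + (3/64)·4 + (1/16)·5 + (5/64)·6 + (3/32)·7 + (7/64)·8 + (1/8)·9 + (7/64)·10 + (3/32)·11 + (5/64)·12 + (1/16)·13 + (3/64)·14 + (1/32)·15 + (1/64)·16 = 9
Expected profit = 9 − 6 = 3

$3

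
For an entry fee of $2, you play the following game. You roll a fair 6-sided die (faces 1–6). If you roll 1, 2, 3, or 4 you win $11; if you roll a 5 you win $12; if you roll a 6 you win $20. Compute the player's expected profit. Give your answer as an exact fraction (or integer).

32/3 dollars

E[payout] = (2/3)·11 + (1/6)·12 + (1/6)·20 = 38/3
Expected profit = 38/3 − 2 = 32/3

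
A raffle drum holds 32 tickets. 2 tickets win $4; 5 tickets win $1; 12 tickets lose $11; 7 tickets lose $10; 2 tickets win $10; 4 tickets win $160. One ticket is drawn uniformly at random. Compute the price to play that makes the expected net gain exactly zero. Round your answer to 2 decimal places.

E[payout] = (2/32)·4 + (5/32)·1 + (12/32)·(-11) + (7/32)·(-10) + (2/32)·10 + (4/32)·160 = 471/32
Fair fee = E[payout] = 471/32 ≈ $14.72

$14.72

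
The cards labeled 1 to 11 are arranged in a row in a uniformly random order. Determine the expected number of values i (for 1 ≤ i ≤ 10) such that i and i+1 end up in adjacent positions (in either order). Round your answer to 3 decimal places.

1.818

For each i ∈ {1,…,10}, let Xᵢ = 1 if i and i+1 are adjacent. P(Xᵢ=1) = 2·(11−1)!/11! = 2/11.
By linearity, E[ΣXᵢ] = (10)·(2/11) = 20/11.
≈ 1.818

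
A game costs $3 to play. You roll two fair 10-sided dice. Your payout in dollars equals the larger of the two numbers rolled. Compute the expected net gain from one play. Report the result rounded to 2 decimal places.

$4.15

Distribution of the larger of the two numbers rolled: 1 w.p. 1/100, 2 w.p. 3/100, 3 w.p. 1/20, 4 w.p. 7/100, 5 w.p. 9/100, 6 w.p. 11/100, …
E[payout] = (1/100)·1 + (3/100)·2 + (1/20)·3 + (7/100)·4 + (9/100)·5 + (11/100)·6 + (13/100)·7 + (3/20)·8 + (17/100)·9 + (19/100)·10 = 143/20
Expected profit = 143/20 − 3 = 83/20 ≈ $4.15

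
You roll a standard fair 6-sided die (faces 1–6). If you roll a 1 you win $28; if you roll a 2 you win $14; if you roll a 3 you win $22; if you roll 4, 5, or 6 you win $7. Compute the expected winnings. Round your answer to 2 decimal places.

$14.17

E[payout] = (1/2)·7 + (1/6)·14 + (1/6)·22 + (1/6)·28 = 85/6
≈ $14.17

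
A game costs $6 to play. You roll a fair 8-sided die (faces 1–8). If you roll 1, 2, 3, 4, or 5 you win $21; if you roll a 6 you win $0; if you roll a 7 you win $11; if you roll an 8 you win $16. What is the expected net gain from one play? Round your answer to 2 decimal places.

E[payout] = (1/8)·0 + (1/8)·11 + (1/8)·16 + (5/8)·21 = 33/2
Expected profit = 33/2 − 6 = 21/2 ≈ $10.50

$10.50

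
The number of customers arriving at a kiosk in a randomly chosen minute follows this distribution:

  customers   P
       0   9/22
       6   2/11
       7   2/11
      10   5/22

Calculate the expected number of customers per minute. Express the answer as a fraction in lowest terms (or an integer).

51/11

E[X] = (9/22)·0 + (2/11)·6 + (2/11)·7 + (5/22)·10
     = 51/11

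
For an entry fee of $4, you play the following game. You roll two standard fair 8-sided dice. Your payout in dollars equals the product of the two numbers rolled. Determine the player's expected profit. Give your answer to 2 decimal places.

$16.25

Distribution of the product of the two numbers rolled: 1 w.p. 1/64, 2 w.p. 1/32, 3 w.p. 1/32, 4 w.p. 3/64, 5 w.p. 1/32, 6 w.p. 1/16, …
E[payout] = (1/64)·1 + (1/32)·2 + (1/32)·3 + (3/64)·4 + (1/32)·5 + (1/16)·6 + (1/32)·7 + (1/16)·8 + (1/64)·9 + (1/32)·10 + (1/16)·12 + (1/32)·14 + (1/32)·15 + (3/64)·16 + (1/32)·18 + (1/32)·20 + (1/32)·21 + (1/16)·24 + (1/64)·25 + (1/32)·28 + (1/32)·30 + (1/32)·32 + (1/32)·35 + (1/64)·36 + (1/32)·40 + (1/32)·42 + (1/32)·48 + (1/64)·49 + (1/32)·56 + (1/64)·64 = 81/4
Expected profit = 81/4 − 4 = 65/4 ≈ $16.25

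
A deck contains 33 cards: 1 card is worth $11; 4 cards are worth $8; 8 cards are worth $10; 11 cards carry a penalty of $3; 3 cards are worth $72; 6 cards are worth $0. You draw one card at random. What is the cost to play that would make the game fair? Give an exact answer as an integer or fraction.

102/11 dollars

E[payout] = (1/33)·11 + (4/33)·8 + (8/33)·10 + (11/33)·(-3) + (3/33)·72 + (6/33)·0 = 102/11
Fair fee = E[payout] = 102/11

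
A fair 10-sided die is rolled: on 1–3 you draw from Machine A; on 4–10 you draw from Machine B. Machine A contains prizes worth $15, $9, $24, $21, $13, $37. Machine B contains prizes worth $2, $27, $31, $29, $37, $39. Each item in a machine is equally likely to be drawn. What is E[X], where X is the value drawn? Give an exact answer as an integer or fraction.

126/5 dollars

E[X | Machine A] = (15 + 9 + 24 + 21 + 13 + 37)/6 = 119/6
E[X | Machine B] = (2 + 27 + 31 + 29 + 37 + 39)/6 = 55/2
E[X] = (3/10)·119/6 + (7/10)·55/2 = 126/5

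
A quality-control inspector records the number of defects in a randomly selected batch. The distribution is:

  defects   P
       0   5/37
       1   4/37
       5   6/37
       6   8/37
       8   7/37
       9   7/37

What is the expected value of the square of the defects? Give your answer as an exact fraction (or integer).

1457/37

E[X²] = (5/37)·0 + (4/37)·1 + (6/37)·25 + (8/37)·36 + (7/37)·64 + (7/37)·81
     = 1457/37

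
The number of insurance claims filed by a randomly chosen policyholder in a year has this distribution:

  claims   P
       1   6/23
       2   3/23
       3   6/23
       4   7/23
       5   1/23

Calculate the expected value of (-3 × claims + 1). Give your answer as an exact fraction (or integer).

E[-3x+1] = (6/23)·(-2) + (3/23)·(-5) + (6/23)·(-8) + (7/23)·(-11) + (1/23)·(-14)
     = -166/23

-166/23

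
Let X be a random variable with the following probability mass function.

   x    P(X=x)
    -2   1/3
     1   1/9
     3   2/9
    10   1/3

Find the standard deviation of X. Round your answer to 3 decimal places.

4.991

E[X] = 31/9, E[X²] = 331/9
Var(X) = E[X²] − (E[X])² = 331/9 − 961/81 = 2018/81
SD(X) = √(2018/81) ≈ 4.991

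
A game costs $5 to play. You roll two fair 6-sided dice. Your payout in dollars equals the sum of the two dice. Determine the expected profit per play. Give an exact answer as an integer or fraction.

Distribution of the sum of the two dice: 2 w.p. 1/36, 3 w.p. 1/18, 4 w.p. 1/12, 5 w.p. 1/9, 6 w.p. 5/36, 7 w.p. 1/6, …
E[payout] = (1/36)·2 + (1/18)·3 + (1/12)·4 + (1/9)·5 + (5/36)·6 + (1/6)·7 + (5/36)·8 + (1/9)·9 + (1/12)·10 + (1/18)·11 + (1/36)·12 = 7
Expected profit = 7 − 5 = 2

$2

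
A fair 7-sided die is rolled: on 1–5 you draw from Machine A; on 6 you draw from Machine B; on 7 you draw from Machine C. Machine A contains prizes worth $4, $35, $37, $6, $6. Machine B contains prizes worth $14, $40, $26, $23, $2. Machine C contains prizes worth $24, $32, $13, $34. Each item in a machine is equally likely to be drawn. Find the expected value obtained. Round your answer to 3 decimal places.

$19.250

E[X | Machine A] = (4 + 35 + 37 + 6 + 6)/5 = 88/5
E[X | Machine B] = (14 + 40 + 26 + 23 + 2)/5 = 21
E[X | Machine C] = (24 + 32 + 13 + 34)/4 = 103/4
E[X] = (5/7)·88/5 + (1/7)·21 + (1/7)·103/4 = 77/4 ≈ 19.250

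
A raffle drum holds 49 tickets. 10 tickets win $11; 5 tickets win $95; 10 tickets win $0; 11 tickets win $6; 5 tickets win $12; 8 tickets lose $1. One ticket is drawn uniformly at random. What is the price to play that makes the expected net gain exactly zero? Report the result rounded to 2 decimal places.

E[payout] = (10/49)·11 + (5/49)·95 + (10/49)·0 + (11/49)·6 + (5/49)·12 + (8/49)·(-1) = 703/49
Fair fee = E[payout] = 703/49 ≈ $14.35

$14.35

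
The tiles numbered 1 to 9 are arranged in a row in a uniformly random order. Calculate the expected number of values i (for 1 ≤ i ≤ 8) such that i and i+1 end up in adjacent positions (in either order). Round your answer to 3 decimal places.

1.778

For each i ∈ {1,…,8}, let Xᵢ = 1 if i and i+1 are adjacent. P(Xᵢ=1) = 2·(9−1)!/9! = 2/9.
By linearity, E[ΣXᵢ] = (8)·(2/9) = 16/9.
≈ 1.778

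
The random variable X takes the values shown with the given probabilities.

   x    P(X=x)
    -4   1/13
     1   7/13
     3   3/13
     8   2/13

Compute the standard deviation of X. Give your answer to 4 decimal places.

3.0089

E[X] = 28/13, E[X²] = 178/13
Var(X) = E[X²] − (E[X])² = 178/13 − 784/169 = 1530/169
SD(X) = √(1530/169) ≈ 3.0089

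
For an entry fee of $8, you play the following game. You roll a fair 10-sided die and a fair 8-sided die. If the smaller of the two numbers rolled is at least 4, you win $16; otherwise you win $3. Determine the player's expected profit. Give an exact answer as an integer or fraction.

11/16 dollars

E[payout] = (9/16)·3 + (7/16)·16 = 139/16
Expected profit = 139/16 − 8 = 11/16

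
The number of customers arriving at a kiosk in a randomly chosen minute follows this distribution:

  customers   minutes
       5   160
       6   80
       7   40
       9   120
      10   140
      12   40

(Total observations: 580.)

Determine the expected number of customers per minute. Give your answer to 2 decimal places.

7.79

Total = 580, so P(customers=5) = 160/580, etc.
E[X] = (8/29)·5 + (4/29)·6 + (2/29)·7 + (6/29)·9 + (7/29)·10 + (2/29)·12
     = 226/29 ≈ 7.79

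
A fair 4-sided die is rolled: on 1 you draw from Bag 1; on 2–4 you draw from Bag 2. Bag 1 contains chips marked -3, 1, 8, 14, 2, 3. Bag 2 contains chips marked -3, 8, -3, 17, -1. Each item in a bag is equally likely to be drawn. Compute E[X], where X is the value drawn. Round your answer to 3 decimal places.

E[X | Bag 1] = (-3 + 1 + 8 + 14 + 2 + 3)/6 = 25/6
E[X | Bag 2] = (-3 + 8 − 3 + 17 − 1)/5 = 18/5
E[X] = (1/4)·25/6 + (3/4)·18/5 = 449/120 ≈ 3.742

3.742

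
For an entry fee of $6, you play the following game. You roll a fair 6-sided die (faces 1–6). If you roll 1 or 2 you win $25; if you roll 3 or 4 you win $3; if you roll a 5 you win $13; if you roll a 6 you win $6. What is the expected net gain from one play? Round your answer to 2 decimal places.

E[payout] = (1/3)·3 + (1/6)·6 + (1/6)·13 + (1/3)·25 = 25/2
Expected profit = 25/2 − 6 = 13/2 ≈ $6.50

$6.50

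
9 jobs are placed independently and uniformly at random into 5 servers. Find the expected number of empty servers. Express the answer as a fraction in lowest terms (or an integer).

262144/390625

Let Xⱼ=1 if server j is empty. P(Xⱼ=1) = ((5-1)/5)^9 = 262144/1953125.
By linearity, E[#empty] = 5·262144/1953125 = 262144/390625.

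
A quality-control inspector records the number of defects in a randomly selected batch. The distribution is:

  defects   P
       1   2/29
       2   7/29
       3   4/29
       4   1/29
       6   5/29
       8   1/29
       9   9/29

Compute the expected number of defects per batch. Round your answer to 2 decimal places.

E[X] = (2/29)·1 + (7/29)·2 + (4/29)·3 + (1/29)·4 + (5/29)·6 + (1/29)·8 + (9/29)·9
     = 151/29 ≈ 5.21

5.21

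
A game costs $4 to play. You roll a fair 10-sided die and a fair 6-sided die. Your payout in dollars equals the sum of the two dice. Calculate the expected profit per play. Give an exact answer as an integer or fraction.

$5

Distribution of the sum of the two dice: 2 w.p. 1/60, 3 w.p. 1/30, 4 w.p. 1/20, 5 w.p. 1/15, 6 w.p. 1/12, 7 w.p. 1/10, …
E[payout] = (1/60)·2 + (1/30)·3 + (1/20)·4 + (1/15)·5 + (1/12)·6 + (1/10)·7 + (1/10)·8 + (1/10)·9 + (1/10)·10 + (1/10)·11 + (1/12)·12 + (1/15)·13 + (1/20)·14 + (1/30)·15 + (1/60)·16 = 9
Expected profit = 9 − 4 = 5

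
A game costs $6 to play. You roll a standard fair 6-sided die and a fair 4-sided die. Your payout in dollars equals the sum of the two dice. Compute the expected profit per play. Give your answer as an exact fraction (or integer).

Distribution of the sum of the two dice: 2 w.p. 1/24, 3 w.p. 1/12, 4 w.p. 1/8, 5 w.p. 1/6, 6 w.p. 1/6, 7 w.p. 1/6, …
E[payout] = (1/24)·2 + (1/12)·3 + (1/8)·4 + (1/6)·5 + (1/6)·6 + (1/6)·7 + (1/8)·8 + (1/12)·9 + (1/24)·10 = 6
Expected profit = 6 − 6 = 0

$0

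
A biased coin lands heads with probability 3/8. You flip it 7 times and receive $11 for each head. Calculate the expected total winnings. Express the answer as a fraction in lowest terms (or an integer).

E[#heads] = 7·3/8 = 21/8 (linearity over flips).
E[winnings] = 11·21/8 = 231/8.

231/8 dollars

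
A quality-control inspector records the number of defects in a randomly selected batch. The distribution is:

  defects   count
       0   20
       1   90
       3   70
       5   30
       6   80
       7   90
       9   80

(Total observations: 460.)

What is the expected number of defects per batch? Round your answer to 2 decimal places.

Total = 460, so P(defects=0) = 20/460, etc.
E[X] = (1/23)·0 + (9/46)·1 + (7/46)·3 + (3/46)·5 + (4/23)·6 + (9/46)·7 + (4/23)·9
     = 114/23 ≈ 4.96

4.96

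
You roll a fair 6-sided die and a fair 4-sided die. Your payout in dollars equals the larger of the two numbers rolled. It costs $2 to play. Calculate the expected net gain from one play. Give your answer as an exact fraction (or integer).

23/12 dollars

Distribution of the larger of the two numbers rolled: 1 w.p. 1/24, 2 w.p. 1/8, 3 w.p. 5/24, 4 w.p. 7/24, 5 w.p. 1/6, 6 w.p. 1/6
E[payout] = (1/24)·1 + (1/8)·2 + (5/24)·3 + (7/24)·4 + (1/6)·5 + (1/6)·6 = 47/12
Expected profit = 47/12 − 2 = 23/12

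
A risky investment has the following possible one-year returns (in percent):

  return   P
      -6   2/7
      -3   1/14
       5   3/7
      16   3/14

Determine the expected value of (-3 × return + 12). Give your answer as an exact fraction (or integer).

15/14

E[-3x+12] = (2/7)·30 + (1/14)·21 + (3/7)·(-3) + (3/14)·(-36)
     = 15/14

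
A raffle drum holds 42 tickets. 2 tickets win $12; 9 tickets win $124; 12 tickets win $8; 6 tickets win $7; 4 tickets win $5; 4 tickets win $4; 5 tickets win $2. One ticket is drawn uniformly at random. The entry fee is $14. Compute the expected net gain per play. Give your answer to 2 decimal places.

E[payout] = (2/42)·12 + (9/42)·124 + (12/42)·8 + (6/42)·7 + (4/42)·5 + (4/42)·4 + (5/42)·2 = 662/21
Expected profit = 662/21 − 14 = 368/21 ≈ $17.52

$17.52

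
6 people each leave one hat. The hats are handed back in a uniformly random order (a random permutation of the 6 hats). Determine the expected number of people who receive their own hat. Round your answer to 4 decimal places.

1.0000

Let Xᵢ = 1 if person i gets their own hat. For each i, P(Xᵢ=1) = 1/6.
By linearity of expectation, E[X₁+…+X_6] = 6·(1/6) = 1.
≈ 1.0000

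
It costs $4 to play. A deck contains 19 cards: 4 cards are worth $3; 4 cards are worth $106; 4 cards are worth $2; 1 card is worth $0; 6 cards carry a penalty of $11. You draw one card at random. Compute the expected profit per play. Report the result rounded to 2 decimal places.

$15.89

E[payout] = (4/19)·3 + (4/19)·106 + (4/19)·2 + (1/19)·0 + (6/19)·(-11) = 378/19
Expected profit = 378/19 − 4 = 302/19 ≈ $15.89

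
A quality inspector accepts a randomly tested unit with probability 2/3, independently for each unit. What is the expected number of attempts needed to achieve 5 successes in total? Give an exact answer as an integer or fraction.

15/2

By linearity (sum of 5 independent geometric waits), E[trials] = 5/p = 5/(2/3) = 15/2.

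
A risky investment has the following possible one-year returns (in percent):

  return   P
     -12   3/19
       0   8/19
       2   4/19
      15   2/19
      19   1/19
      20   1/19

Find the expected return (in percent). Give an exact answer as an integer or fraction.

E[X] = (3/19)·(-12) + (8/19)·0 + (4/19)·2 + (2/19)·15 + (1/19)·19 + (1/19)·20
     = 41/19

41/19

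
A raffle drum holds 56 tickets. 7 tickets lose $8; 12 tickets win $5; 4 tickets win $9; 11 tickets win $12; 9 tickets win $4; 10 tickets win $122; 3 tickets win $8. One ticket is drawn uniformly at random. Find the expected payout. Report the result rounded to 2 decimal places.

E[payout] = (7/56)·(-8) + (12/56)·5 + (4/56)·9 + (11/56)·12 + (9/56)·4 + (10/56)·122 + (3/56)·8 = 363/14
≈ $25.93

$25.93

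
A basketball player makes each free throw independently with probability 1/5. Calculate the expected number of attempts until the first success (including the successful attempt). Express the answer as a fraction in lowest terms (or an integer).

5

For a geometric distribution, E[trials] = 1/p = 1/(1/5) = 5.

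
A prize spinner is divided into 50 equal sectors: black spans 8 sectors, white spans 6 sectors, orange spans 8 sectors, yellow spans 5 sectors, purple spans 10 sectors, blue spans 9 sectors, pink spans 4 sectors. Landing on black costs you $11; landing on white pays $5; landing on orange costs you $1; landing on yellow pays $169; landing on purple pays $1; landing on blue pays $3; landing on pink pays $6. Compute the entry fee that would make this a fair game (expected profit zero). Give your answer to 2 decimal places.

$16.80

E[payout] = (8/50)·(-11) + (6/50)·5 + (8/50)·(-1) + (5/50)·169 + (10/50)·1 + (9/50)·3 + (4/50)·6 = 84/5
Fair fee = E[payout] = 84/5 ≈ $16.80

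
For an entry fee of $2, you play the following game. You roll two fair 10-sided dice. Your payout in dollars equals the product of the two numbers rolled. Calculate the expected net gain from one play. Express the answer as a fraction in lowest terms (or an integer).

113/4 dollars

Distribution of the product of the two numbers rolled: 1 w.p. 1/100, 2 w.p. 1/50, 3 w.p. 1/50, 4 w.p. 3/100, 5 w.p. 1/50, 6 w.p. 1/25, …
E[payout] = (1/100)·1 + (1/50)·2 + (1/50)·3 + (3/100)·4 + (1/50)·5 + (1/25)·6 + (1/50)·7 + (1/25)·8 + (3/100)·9 + (1/25)·10 + (1/25)·12 + (1/50)·14 + (1/50)·15 + (3/100)·16 + (1/25)·18 + (1/25)·20 + (1/50)·21 + (1/25)·24 + (1/100)·25 + (1/50)·27 + (1/50)·28 + (1/25)·30 + (1/50)·32 + (1/50)·35 + (3/100)·36 + (1/25)·40 + (1/50)·42 + (1/50)·45 + (1/50)·48 + (1/100)·49 + (1/50)·50 + (1/50)·54 + (1/50)·56 + (1/50)·60 + (1/50)·63 + (1/100)·64 + (1/50)·70 + (1/50)·72 + (1/50)·80 + (1/100)·81 + (1/50)·90 + (1/100)·100 = 121/4
Expected profit = 121/4 − 2 = 113/4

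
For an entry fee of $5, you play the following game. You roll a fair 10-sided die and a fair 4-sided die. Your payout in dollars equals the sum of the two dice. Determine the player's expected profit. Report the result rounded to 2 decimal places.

Distribution of the sum of the two dice: 2 w.p. 1/40, 3 w.p. 1/20, 4 w.p. 3/40, 5 w.p. 1/10, 6 w.p. 1/10, 7 w.p. 1/10, …
E[payout] = (1/40)·2 + (1/20)·3 + (3/40)·4 + (1/10)·5 + (1/10)·6 + (1/10)·7 + (1/10)·8 + (1/10)·9 + (1/10)·10 + (1/10)·11 + (3/40)·12 + (1/20)·13 + (1/40)·14 = 8
Expected profit = 8 − 5 = 3 ≈ $3.00

$3.00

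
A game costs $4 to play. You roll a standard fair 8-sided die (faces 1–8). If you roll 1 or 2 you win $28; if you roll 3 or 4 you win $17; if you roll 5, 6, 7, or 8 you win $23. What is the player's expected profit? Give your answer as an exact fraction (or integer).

E[payout] = (1/4)·17 + (1/2)·23 + (1/4)·28 = 91/4
Expected profit = 91/4 − 4 = 75/4

75/4 dollars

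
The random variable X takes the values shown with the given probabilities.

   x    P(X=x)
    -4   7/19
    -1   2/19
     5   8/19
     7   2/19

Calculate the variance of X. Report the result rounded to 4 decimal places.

20.0886

E[X] = (7/19)·(-4) + (2/19)·(-1) + (8/19)·5 + (2/19)·7 = 24/19
E[X²] = (7/19)·16 + (2/19)·1 + (8/19)·25 + (2/19)·49 = 412/19
Var(X) = 412/19 − (24/19)² = 7252/361 ≈ 20.0886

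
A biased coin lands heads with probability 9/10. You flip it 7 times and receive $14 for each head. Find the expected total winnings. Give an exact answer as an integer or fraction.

E[#heads] = 7·9/10 = 63/10 (linearity over flips).
E[winnings] = 14·63/10 = 441/5.

441/5 dollars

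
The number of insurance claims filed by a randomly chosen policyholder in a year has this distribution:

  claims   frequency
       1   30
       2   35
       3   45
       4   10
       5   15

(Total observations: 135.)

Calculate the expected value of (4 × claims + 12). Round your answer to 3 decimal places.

Total = 135, so P(claims=1) = 30/135, etc.
E[4x+12] = (2/9)·16 + (7/27)·20 + (1/3)·24 + (2/27)·28 + (1/9)·32
     = 604/27 ≈ 22.370

22.370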